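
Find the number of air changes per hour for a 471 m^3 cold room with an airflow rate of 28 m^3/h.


ACH = flow / volume
ACH = 28 / 471
ACH = 0.059

0.059


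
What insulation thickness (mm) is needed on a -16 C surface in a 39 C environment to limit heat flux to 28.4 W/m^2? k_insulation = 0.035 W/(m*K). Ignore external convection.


dT = 39 - (-16) = 55 K
thickness = k * dT / q_max * 1000
thickness = 0.035 * 55 / 28.4 * 1000
thickness = 67.8 mm

67.8


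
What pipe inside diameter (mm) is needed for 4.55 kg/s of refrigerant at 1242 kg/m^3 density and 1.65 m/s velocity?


A = m_dot / (rho * v) = 4.55 / (1242 * 1.65) = 0.002220270336 m^2
d = sqrt(4*A/pi) * 1000
d = 53.2 mm

53.2


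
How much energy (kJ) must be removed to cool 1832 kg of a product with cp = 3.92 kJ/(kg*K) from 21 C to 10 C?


dT = 21 - (10) = 11 K
Q = m * cp * dT = 1832 * 3.92 * 11
Q = 78996 kJ

78996


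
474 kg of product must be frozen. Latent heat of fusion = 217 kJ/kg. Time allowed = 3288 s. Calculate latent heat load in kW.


Q_lat = m * h_fg / t
Q_lat = 474 * 217 / 3288
Q_lat = 31.28 kW

31.28


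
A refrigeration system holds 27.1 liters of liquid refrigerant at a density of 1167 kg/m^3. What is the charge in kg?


Charge = V * rho / 1000
Charge = 27.1 * 1167 / 1000
Charge = 31.63 kg

31.63


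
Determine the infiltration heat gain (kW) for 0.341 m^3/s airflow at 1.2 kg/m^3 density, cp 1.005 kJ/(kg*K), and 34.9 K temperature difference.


Q = V_dot * rho * cp * dT
Q = 0.341 * 1.2 * 1.005 * 34.9
Q = 14.352 kW

14.352


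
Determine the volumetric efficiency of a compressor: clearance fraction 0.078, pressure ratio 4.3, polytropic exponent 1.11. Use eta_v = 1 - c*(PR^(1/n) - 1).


PR^(1/n) = 4.3^(1/1.11) = 3.7212796
eta_v = 1 - 0.078 * (3.7212796 - 1)
eta_v = 0.7877

0.7877


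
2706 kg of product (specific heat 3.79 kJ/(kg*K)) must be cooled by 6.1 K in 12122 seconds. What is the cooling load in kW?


Q = m * cp * dT / t
Q = 2706 * 3.79 * 6.1 / 12122
Q = 5.161 kW

5.161


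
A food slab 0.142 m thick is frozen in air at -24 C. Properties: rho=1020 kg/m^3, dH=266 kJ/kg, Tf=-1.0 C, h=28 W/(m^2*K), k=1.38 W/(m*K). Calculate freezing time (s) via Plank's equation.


dT = -1.0 - (-24) = 23.0 K
term1 = a/(2h) = 0.142/(2*28) = 0.002535714286
term2 = a^2/(8k) = 0.142^2/(8*1.38) = 0.001826449275
t = rho*dH*1000/dT * (term1 + term2)
t = 1020*266*1000/23.0 * (0.002535714286 + 0.001826449275)
t = 51458 s

51458


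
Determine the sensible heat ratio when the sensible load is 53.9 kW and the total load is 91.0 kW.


SHR = Q_sensible / Q_total
SHR = 53.9 / 91.0
SHR = 0.592

0.592


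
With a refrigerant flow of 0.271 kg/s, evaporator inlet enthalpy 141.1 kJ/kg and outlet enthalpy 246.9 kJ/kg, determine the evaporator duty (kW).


dh = 246.9 - 141.1 = 105.8 kJ/kg
Q_evap = m_dot * dh = 0.271 * 105.8
Q_evap = 28.67 kW

28.67


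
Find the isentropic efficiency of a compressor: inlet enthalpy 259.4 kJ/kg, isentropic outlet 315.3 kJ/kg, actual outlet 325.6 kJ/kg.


dh_ideal = 315.3 - 259.4 = 55.9 kJ/kg
dh_actual = 325.6 - 259.4 = 66.2 kJ/kg
eta_s = dh_ideal / dh_actual = 55.9 / 66.2
eta_s = 0.8444

0.8444


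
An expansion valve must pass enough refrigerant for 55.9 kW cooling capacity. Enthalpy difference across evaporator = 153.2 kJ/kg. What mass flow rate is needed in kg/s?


m_dot = Q / dh
m_dot = 55.9 / 153.2
m_dot = 0.3649 kg/s

0.3649


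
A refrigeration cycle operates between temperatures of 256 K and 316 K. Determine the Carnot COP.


dT = 316 - 256 = 60 K
COP_carnot = T_cold / dT = 256 / 60
COP_carnot = 4.267

4.267


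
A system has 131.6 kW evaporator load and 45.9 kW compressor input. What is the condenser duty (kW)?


Q_cond = Q_evap + W
Q_cond = 131.6 + 45.9
Q_cond = 177.5 kW

177.5


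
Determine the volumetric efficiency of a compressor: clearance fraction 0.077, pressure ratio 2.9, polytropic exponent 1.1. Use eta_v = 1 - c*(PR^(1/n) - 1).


PR^(1/n) = 2.9^(1/1.1) = 2.63246021
eta_v = 1 - 0.077 * (2.63246021 - 1)
eta_v = 0.8743

0.8743


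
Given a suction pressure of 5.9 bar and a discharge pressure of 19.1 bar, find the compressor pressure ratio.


PR = P_high / P_low
PR = 19.1 / 5.9
PR = 3.237

3.237


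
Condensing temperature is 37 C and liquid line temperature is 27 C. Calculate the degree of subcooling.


Subcooling = T_cond - T_liquid
Subcooling = 37 - 27
Subcooling = 10 K

10


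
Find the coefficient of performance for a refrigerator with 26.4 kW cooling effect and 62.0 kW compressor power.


COP = Q_evap / W
COP = 26.4 / 62.0
COP = 0.426

0.426


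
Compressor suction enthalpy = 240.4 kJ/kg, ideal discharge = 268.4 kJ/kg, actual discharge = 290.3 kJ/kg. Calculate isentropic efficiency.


dh_ideal = 268.4 - 240.4 = 28.0 kJ/kg
dh_actual = 290.3 - 240.4 = 49.9 kJ/kg
eta_s = dh_ideal / dh_actual = 28.0 / 49.9
eta_s = 0.5611

0.5611


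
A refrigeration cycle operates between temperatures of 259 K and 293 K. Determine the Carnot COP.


dT = 293 - 259 = 34 K
COP_carnot = T_cold / dT = 259 / 34
COP_carnot = 7.618

7.618


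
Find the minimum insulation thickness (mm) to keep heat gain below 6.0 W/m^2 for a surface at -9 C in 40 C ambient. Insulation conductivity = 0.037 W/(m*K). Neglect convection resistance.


dT = 40 - (-9) = 49 K
thickness = k * dT / q_max * 1000
thickness = 0.037 * 49 / 6.0 * 1000
thickness = 302.2 mm

302.2


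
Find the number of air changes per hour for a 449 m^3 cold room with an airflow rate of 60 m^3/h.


ACH = flow / volume
ACH = 60 / 449
ACH = 0.134

0.134


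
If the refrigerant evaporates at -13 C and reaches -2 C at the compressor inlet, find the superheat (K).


Superheat = T_suction - T_evap
Superheat = -2 - (-13)
Superheat = 11 K

11


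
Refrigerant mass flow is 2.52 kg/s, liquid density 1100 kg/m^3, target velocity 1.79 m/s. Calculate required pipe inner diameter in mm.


A = m_dot / (rho * v) = 2.52 / (1100 * 1.79) = 0.001279837481 m^2
d = sqrt(4*A/pi) * 1000
d = 40.4 mm

40.4


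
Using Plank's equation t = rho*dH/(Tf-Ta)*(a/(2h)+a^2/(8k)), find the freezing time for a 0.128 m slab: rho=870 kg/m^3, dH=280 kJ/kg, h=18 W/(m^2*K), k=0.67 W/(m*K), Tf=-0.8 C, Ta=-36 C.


dT = -0.8 - (-36) = 35.2 K
term1 = a/(2h) = 0.128/(2*18) = 0.003555555556
term2 = a^2/(8k) = 0.128^2/(8*0.67) = 0.003056716418
t = rho*dH*1000/dT * (term1 + term2)
t = 870*280*1000/35.2 * (0.003555555556 + 0.003056716418)
t = 45760 s

45760


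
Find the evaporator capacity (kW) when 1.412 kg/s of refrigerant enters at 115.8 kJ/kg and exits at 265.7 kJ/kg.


dh = 265.7 - 115.8 = 149.9 kJ/kg
Q_evap = m_dot * dh = 1.412 * 149.9
Q_evap = 211.66 kW

211.66


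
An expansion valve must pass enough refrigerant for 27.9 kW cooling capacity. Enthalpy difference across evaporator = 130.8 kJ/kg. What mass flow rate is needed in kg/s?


m_dot = Q / dh
m_dot = 27.9 / 130.8
m_dot = 0.2133 kg/s

0.2133


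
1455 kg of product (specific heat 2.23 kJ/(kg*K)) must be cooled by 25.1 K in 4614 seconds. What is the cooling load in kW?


Q = m * cp * dT / t
Q = 1455 * 2.23 * 25.1 / 4614
Q = 17.651 kW

17.651


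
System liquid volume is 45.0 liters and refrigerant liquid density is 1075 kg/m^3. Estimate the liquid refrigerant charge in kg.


Charge = V * rho / 1000
Charge = 45.0 * 1075 / 1000
Charge = 48.38 kg

48.38


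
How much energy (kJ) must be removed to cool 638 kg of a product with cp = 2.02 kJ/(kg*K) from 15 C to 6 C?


dT = 15 - (6) = 9 K
Q = m * cp * dT = 638 * 2.02 * 9
Q = 11599 kJ

11599


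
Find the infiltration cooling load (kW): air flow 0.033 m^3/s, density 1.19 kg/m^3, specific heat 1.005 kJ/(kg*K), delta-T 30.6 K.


Q = V_dot * rho * cp * dT
Q = 0.033 * 1.19 * 1.005 * 30.6
Q = 1.208 kW

1.208


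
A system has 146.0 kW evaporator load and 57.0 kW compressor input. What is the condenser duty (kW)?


Q_cond = Q_evap + W
Q_cond = 146.0 + 57.0
Q_cond = 203.0 kW

203.0


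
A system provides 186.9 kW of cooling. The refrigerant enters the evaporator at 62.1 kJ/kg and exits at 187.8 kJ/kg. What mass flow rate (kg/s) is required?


dh = 187.8 - 62.1 = 125.7 kJ/kg
m_dot = Q / dh = 186.9 / 125.7 = 1.4869 kg/s

1.4869


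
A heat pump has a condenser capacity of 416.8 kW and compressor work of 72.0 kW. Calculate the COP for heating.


COP_hp = Q_cond / W
COP_hp = 416.8 / 72.0
COP_hp = 5.789

5.789


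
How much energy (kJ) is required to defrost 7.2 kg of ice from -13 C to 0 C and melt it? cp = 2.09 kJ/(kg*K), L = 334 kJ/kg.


Sensible heat = cp * dT = 2.09 * 13 = 27.17 kJ/kg
Total per kg = 27.17 + 334 = 361.17 kJ/kg
Q = m * total = 7.2 * 361.17
Q = 2600.4 kJ

2600.4


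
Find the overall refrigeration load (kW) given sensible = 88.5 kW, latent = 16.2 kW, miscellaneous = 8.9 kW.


Q_total = Q_s + Q_l + Q_misc
Q_total = 88.5 + 16.2 + 8.9
Q_total = 113.6 kW

113.6


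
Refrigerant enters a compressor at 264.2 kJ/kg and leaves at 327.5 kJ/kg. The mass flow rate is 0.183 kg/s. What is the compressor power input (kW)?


dh = 327.5 - 264.2 = 63.3 kJ/kg
W = m_dot * dh = 0.183 * 63.3 = 11.58 kW

11.58


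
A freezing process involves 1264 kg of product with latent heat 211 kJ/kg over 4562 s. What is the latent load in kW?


Q_lat = m * h_fg / t
Q_lat = 1264 * 211 / 4562
Q_lat = 58.46 kW

58.46


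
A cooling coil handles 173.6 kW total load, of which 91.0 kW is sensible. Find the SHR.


SHR = Q_sensible / Q_total
SHR = 91.0 / 173.6
SHR = 0.524

0.524


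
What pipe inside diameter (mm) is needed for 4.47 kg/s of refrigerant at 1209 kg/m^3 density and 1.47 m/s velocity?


A = m_dot / (rho * v) = 4.47 / (1209 * 1.47) = 0.002515149981 m^2
d = sqrt(4*A/pi) * 1000
d = 56.6 mm

56.6


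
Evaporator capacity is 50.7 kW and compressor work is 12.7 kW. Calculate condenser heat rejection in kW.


Q_cond = Q_evap + W
Q_cond = 50.7 + 12.7
Q_cond = 63.4 kW

63.4


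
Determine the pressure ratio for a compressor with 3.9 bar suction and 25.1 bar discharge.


PR = P_high / P_low
PR = 25.1 / 3.9
PR = 6.436

6.436


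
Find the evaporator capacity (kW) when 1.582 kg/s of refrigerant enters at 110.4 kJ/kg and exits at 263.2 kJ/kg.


dh = 263.2 - 110.4 = 152.8 kJ/kg
Q_evap = m_dot * dh = 1.582 * 152.8
Q_evap = 241.73 kW

241.73


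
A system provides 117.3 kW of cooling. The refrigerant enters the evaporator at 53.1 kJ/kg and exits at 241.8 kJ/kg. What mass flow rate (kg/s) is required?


dh = 241.8 - 53.1 = 188.7 kJ/kg
m_dot = Q / dh = 117.3 / 188.7 = 0.6216 kg/s

0.6216


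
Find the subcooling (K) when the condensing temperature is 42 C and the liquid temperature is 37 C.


Subcooling = T_cond - T_liquid
Subcooling = 42 - 37
Subcooling = 5 K

5


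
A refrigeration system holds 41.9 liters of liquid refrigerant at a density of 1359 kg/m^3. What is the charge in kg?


Charge = V * rho / 1000
Charge = 41.9 * 1359 / 1000
Charge = 56.94 kg

56.94


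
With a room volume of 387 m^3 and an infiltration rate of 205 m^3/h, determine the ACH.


ACH = flow / volume
ACH = 205 / 387
ACH = 0.53

0.53


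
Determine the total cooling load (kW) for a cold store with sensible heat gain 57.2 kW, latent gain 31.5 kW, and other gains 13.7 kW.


Q_total = Q_s + Q_l + Q_misc
Q_total = 57.2 + 31.5 + 13.7
Q_total = 102.4 kW

102.4


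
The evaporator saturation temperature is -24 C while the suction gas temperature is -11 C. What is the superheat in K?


Superheat = T_suction - T_evap
Superheat = -11 - (-24)
Superheat = 13 K

13


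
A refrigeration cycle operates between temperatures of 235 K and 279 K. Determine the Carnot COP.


dT = 279 - 235 = 44 K
COP_carnot = T_cold / dT = 235 / 44
COP_carnot = 5.341

5.341


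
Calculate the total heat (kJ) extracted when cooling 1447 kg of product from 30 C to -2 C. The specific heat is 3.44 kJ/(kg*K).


dT = 30 - (-2) = 32 K
Q = m * cp * dT = 1447 * 3.44 * 32
Q = 159286 kJ

159286


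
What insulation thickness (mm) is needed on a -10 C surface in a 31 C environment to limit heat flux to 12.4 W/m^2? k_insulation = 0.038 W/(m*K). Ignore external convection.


dT = 31 - (-10) = 41 K
thickness = k * dT / q_max * 1000
thickness = 0.038 * 41 / 12.4 * 1000
thickness = 125.6 mm

125.6


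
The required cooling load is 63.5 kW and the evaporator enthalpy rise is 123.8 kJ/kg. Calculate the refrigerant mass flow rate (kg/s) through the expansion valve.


m_dot = Q / dh
m_dot = 63.5 / 123.8
m_dot = 0.5129 kg/s

0.5129


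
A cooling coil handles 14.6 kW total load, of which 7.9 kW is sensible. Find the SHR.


SHR = Q_sensible / Q_total
SHR = 7.9 / 14.6
SHR = 0.541

0.541


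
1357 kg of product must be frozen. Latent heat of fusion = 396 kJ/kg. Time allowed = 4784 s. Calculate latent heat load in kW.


Q_lat = m * h_fg / t
Q_lat = 1357 * 396 / 4784
Q_lat = 112.33 kW

112.33


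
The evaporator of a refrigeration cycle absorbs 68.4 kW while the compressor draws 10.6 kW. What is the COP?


COP = Q_evap / W
COP = 68.4 / 10.6
COP = 6.453

6.453


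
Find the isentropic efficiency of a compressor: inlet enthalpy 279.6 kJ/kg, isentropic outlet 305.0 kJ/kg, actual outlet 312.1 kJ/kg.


dh_ideal = 305.0 - 279.6 = 25.4 kJ/kg
dh_actual = 312.1 - 279.6 = 32.5 kJ/kg
eta_s = dh_ideal / dh_actual = 25.4 / 32.5
eta_s = 0.7815

0.7815


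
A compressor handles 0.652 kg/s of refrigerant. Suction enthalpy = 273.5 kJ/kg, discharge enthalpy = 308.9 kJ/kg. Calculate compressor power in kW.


dh = 308.9 - 273.5 = 35.4 kJ/kg
W = m_dot * dh = 0.652 * 35.4 = 23.08 kW

23.08


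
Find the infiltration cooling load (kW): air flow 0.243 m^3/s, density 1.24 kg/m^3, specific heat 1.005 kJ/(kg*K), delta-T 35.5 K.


Q = V_dot * rho * cp * dT
Q = 0.243 * 1.24 * 1.005 * 35.5
Q = 10.75 kW

10.75


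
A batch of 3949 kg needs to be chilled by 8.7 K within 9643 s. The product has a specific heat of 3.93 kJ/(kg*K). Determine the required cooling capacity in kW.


Q = m * cp * dT / t
Q = 3949 * 3.93 * 8.7 / 9643
Q = 14.002 kW

14.002


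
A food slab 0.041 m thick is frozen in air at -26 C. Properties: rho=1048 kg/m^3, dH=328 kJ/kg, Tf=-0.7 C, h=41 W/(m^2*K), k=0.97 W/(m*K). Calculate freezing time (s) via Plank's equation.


dT = -0.7 - (-26) = 25.3 K
term1 = a/(2h) = 0.041/(2*41) = 0.0005
term2 = a^2/(8k) = 0.041^2/(8*0.97) = 0.0002166237113
t = rho*dH*1000/dT * (term1 + term2)
t = 1048*328*1000/25.3 * (0.0005 + 0.0002166237113)
t = 9737 s

9737


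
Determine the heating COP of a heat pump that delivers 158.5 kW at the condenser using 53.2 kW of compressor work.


COP_hp = Q_cond / W
COP_hp = 158.5 / 53.2
COP_hp = 2.979

2.979


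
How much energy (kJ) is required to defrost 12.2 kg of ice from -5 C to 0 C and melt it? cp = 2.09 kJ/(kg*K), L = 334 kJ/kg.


Sensible heat = cp * dT = 2.09 * 5 = 10.45 kJ/kg
Total per kg = 10.45 + 334 = 344.45 kJ/kg
Q = m * total = 12.2 * 344.45
Q = 4202.3 kJ

4202.3


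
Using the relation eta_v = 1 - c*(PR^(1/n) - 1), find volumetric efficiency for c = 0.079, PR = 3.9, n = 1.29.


PR^(1/n) = 3.9^(1/1.29) = 2.87203427
eta_v = 1 - 0.079 * (2.87203427 - 1)
eta_v = 0.8521

0.8521


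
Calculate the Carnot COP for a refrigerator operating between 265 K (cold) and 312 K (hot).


dT = 312 - 265 = 47 K
COP_carnot = T_cold / dT = 265 / 47
COP_carnot = 5.638

5.638


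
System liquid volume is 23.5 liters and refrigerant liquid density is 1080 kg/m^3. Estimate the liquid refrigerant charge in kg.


Charge = V * rho / 1000
Charge = 23.5 * 1080 / 1000
Charge = 25.38 kg

25.38


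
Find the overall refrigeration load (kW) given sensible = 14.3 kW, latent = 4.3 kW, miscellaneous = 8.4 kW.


Q_total = Q_s + Q_l + Q_misc
Q_total = 14.3 + 4.3 + 8.4
Q_total = 27.0 kW

27.0


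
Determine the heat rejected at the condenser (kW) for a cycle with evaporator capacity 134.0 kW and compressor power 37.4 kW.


Q_cond = Q_evap + W
Q_cond = 134.0 + 37.4
Q_cond = 171.4 kW

171.4


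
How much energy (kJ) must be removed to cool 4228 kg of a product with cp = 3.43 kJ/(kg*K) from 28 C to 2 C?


dT = 28 - (2) = 26 K
Q = m * cp * dT = 4228 * 3.43 * 26
Q = 377053 kJ

377053


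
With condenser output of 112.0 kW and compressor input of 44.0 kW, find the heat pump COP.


COP_hp = Q_cond / W
COP_hp = 112.0 / 44.0
COP_hp = 2.545

2.545


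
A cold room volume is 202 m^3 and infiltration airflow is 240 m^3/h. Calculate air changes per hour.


ACH = flow / volume
ACH = 240 / 202
ACH = 1.188

1.188


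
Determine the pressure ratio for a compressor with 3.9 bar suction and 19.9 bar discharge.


PR = P_high / P_low
PR = 19.9 / 3.9
PR = 5.103

5.103


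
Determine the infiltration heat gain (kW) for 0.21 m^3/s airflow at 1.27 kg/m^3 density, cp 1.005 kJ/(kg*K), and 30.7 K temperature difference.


Q = V_dot * rho * cp * dT
Q = 0.21 * 1.27 * 1.005 * 30.7
Q = 8.229 kW

8.229


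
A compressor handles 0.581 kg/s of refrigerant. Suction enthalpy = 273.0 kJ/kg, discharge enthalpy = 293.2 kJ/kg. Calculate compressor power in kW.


dh = 293.2 - 273.0 = 20.2 kJ/kg
W = m_dot * dh = 0.581 * 20.2 = 11.74 kW

11.74


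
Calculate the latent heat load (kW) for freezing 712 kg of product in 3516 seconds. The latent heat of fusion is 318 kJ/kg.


Q_lat = m * h_fg / t
Q_lat = 712 * 318 / 3516
Q_lat = 64.4 kW

64.4


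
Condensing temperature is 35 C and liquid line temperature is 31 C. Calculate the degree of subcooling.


Subcooling = T_cond - T_liquid
Subcooling = 35 - 31
Subcooling = 4 K

4


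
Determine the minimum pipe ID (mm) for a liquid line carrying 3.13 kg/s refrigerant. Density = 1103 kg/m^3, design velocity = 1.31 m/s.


A = m_dot / (rho * v) = 3.13 / (1103 * 1.31) = 0.002166194902 m^2
d = sqrt(4*A/pi) * 1000
d = 52.5 mm

52.5


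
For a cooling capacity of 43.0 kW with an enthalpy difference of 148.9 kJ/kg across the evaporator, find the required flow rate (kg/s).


m_dot = Q / dh
m_dot = 43.0 / 148.9
m_dot = 0.2888 kg/s

0.2888


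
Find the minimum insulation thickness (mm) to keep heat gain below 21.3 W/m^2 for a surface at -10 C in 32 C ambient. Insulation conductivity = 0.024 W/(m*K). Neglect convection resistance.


dT = 32 - (-10) = 42 K
thickness = k * dT / q_max * 1000
thickness = 0.024 * 42 / 21.3 * 1000
thickness = 47.3 mm

47.3


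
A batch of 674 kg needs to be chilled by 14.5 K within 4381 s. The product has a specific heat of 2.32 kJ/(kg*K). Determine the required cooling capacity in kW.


Q = m * cp * dT / t
Q = 674 * 2.32 * 14.5 / 4381
Q = 5.175 kW

5.175


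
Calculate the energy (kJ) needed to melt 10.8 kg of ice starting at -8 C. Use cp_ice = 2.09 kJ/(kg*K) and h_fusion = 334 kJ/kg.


Sensible heat = cp * dT = 2.09 * 8 = 16.72 kJ/kg
Total per kg = 16.72 + 334 = 350.72 kJ/kg
Q = m * total = 10.8 * 350.72
Q = 3787.8 kJ

3787.8


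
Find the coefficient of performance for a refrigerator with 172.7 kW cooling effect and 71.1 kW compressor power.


COP = Q_evap / W
COP = 172.7 / 71.1
COP = 2.429

2.429


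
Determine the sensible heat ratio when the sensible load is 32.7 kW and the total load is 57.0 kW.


SHR = Q_sensible / Q_total
SHR = 32.7 / 57.0
SHR = 0.574

0.574


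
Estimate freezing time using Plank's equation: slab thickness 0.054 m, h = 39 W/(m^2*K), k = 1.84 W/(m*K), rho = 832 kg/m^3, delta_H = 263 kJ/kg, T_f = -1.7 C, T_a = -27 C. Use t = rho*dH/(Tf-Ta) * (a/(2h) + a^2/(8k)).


dT = -1.7 - (-27) = 25.3 K
term1 = a/(2h) = 0.054/(2*39) = 0.0006923076923
term2 = a^2/(8k) = 0.054^2/(8*1.84) = 0.0001980978261
t = rho*dH*1000/dT * (term1 + term2)
t = 832*263*1000/25.3 * (0.0006923076923 + 0.0001980978261)
t = 7701 s

7701


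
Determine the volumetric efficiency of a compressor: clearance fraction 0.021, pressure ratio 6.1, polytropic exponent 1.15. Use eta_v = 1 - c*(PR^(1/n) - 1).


PR^(1/n) = 6.1^(1/1.15) = 4.81831855
eta_v = 1 - 0.021 * (4.81831855 - 1)
eta_v = 0.9198

0.9198


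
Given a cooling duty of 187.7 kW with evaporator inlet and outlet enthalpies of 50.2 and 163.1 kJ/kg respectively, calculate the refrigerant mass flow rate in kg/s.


dh = 163.1 - 50.2 = 112.9 kJ/kg
m_dot = Q / dh = 187.7 / 112.9 = 1.6625 kg/s

1.6625


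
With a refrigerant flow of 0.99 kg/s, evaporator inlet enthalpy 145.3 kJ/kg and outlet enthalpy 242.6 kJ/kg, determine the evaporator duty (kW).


dh = 242.6 - 145.3 = 97.3 kJ/kg
Q_evap = m_dot * dh = 0.99 * 97.3
Q_evap = 96.33 kW

96.33


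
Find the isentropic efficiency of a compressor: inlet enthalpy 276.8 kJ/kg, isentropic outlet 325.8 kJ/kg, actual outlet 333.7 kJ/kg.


dh_ideal = 325.8 - 276.8 = 49.0 kJ/kg
dh_actual = 333.7 - 276.8 = 56.9 kJ/kg
eta_s = dh_ideal / dh_actual = 49.0 / 56.9
eta_s = 0.8612

0.8612


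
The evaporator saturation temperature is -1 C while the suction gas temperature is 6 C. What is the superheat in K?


Superheat = T_suction - T_evap
Superheat = 6 - (-1)
Superheat = 7 K

7


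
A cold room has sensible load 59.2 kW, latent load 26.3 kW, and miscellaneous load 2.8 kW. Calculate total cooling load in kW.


Q_total = Q_s + Q_l + Q_misc
Q_total = 59.2 + 26.3 + 2.8
Q_total = 88.3 kW

88.3


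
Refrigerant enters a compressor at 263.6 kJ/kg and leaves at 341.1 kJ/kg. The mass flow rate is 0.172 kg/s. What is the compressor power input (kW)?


dh = 341.1 - 263.6 = 77.5 kJ/kg
W = m_dot * dh = 0.172 * 77.5 = 13.33 kW

13.33


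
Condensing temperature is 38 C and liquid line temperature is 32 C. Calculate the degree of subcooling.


Subcooling = T_cond - T_liquid
Subcooling = 38 - 32
Subcooling = 6 K

6


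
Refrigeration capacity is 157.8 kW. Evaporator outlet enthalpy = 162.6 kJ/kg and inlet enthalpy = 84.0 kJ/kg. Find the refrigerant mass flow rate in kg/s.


dh = 162.6 - 84.0 = 78.6 kJ/kg
m_dot = Q / dh = 157.8 / 78.6 = 2.0076 kg/s

2.0076


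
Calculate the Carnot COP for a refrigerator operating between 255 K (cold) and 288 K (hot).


dT = 288 - 255 = 33 K
COP_carnot = T_cold / dT = 255 / 33
COP_carnot = 7.727

7.727


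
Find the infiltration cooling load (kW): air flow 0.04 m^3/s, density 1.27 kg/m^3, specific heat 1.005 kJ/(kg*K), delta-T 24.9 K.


Q = V_dot * rho * cp * dT
Q = 0.04 * 1.27 * 1.005 * 24.9
Q = 1.271 kW

1.271


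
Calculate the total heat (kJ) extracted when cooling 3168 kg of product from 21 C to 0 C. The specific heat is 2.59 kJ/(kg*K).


dT = 21 - (0) = 21 K
Q = m * cp * dT = 3168 * 2.59 * 21
Q = 172308 kJ

172308


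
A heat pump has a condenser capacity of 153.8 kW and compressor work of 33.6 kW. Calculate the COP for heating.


COP_hp = Q_cond / W
COP_hp = 153.8 / 33.6
COP_hp = 4.577

4.577


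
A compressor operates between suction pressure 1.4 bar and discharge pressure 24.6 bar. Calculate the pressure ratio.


PR = P_high / P_low
PR = 24.6 / 1.4
PR = 17.571

17.571


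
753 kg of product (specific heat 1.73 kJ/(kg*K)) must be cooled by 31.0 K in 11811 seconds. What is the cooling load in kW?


Q = m * cp * dT / t
Q = 753 * 1.73 * 31.0 / 11811
Q = 3.419 kW

3.419


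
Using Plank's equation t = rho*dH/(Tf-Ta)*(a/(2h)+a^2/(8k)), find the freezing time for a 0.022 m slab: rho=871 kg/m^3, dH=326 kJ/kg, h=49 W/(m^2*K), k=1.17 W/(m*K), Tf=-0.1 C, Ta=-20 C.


dT = -0.1 - (-20) = 19.9 K
term1 = a/(2h) = 0.022/(2*49) = 0.0002244897959
term2 = a^2/(8k) = 0.022^2/(8*1.17) = 0.00005170940171
t = rho*dH*1000/dT * (term1 + term2)
t = 871*326*1000/19.9 * (0.0002244897959 + 0.00005170940171)
t = 3941 s

3941


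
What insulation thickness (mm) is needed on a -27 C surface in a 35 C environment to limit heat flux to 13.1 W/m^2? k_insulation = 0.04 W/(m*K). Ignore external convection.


dT = 35 - (-27) = 62 K
thickness = k * dT / q_max * 1000
thickness = 0.04 * 62 / 13.1 * 1000
thickness = 189.3 mm

189.3


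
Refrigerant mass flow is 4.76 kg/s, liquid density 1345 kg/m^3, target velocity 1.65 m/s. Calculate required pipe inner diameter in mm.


A = m_dot / (rho * v) = 4.76 / (1345 * 1.65) = 0.002144868762 m^2
d = sqrt(4*A/pi) * 1000
d = 52.3 mm

52.3


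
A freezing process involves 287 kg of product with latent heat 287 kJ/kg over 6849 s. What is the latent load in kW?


Q_lat = m * h_fg / t
Q_lat = 287 * 287 / 6849
Q_lat = 12.03 kW

12.03


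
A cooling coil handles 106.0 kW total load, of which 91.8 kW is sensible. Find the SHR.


SHR = Q_sensible / Q_total
SHR = 91.8 / 106.0
SHR = 0.866

0.866


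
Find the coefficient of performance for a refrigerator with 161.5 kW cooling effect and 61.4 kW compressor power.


COP = Q_evap / W
COP = 161.5 / 61.4
COP = 2.63

2.63


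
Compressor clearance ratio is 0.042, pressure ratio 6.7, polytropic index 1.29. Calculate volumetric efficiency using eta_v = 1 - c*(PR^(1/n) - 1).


PR^(1/n) = 6.7^(1/1.29) = 4.36885936
eta_v = 1 - 0.042 * (4.36885936 - 1)
eta_v = 0.8585

0.8585


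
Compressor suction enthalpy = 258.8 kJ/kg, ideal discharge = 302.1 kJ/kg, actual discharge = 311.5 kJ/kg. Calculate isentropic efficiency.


dh_ideal = 302.1 - 258.8 = 43.3 kJ/kg
dh_actual = 311.5 - 258.8 = 52.7 kJ/kg
eta_s = dh_ideal / dh_actual = 43.3 / 52.7
eta_s = 0.8216

0.8216


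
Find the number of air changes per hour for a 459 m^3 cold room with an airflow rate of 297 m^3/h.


ACH = flow / volume
ACH = 297 / 459
ACH = 0.647

0.647


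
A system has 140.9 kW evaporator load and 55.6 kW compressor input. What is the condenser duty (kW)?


Q_cond = Q_evap + W
Q_cond = 140.9 + 55.6
Q_cond = 196.5 kW

196.5


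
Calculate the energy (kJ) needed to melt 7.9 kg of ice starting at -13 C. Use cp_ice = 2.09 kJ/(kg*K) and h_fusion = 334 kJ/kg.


Sensible heat = cp * dT = 2.09 * 13 = 27.17 kJ/kg
Total per kg = 27.17 + 334 = 361.17 kJ/kg
Q = m * total = 7.9 * 361.17
Q = 2853.2 kJ

2853.2


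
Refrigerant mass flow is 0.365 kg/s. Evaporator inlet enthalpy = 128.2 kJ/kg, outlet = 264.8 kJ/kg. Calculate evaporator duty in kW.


dh = 264.8 - 128.2 = 136.6 kJ/kg
Q_evap = m_dot * dh = 0.365 * 136.6
Q_evap = 49.86 kW

49.86


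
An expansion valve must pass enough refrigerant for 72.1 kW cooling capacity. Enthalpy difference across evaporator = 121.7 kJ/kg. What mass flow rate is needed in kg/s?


m_dot = Q / dh
m_dot = 72.1 / 121.7
m_dot = 0.5924 kg/s

0.5924


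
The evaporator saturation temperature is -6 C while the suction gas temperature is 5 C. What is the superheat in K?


Superheat = T_suction - T_evap
Superheat = 5 - (-6)
Superheat = 11 K

11


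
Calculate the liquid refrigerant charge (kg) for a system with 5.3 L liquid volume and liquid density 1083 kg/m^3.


Charge = V * rho / 1000
Charge = 5.3 * 1083 / 1000
Charge = 5.74 kg

5.74


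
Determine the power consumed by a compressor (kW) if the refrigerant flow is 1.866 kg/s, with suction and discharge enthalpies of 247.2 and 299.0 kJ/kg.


dh = 299.0 - 247.2 = 51.8 kJ/kg
W = m_dot * dh = 1.866 * 51.8 = 96.66 kW

96.66


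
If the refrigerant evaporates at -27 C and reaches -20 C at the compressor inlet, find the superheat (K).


Superheat = T_suction - T_evap
Superheat = -20 - (-27)
Superheat = 7 K

7


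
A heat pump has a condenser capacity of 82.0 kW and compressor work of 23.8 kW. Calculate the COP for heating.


COP_hp = Q_cond / W
COP_hp = 82.0 / 23.8
COP_hp = 3.445

3.445


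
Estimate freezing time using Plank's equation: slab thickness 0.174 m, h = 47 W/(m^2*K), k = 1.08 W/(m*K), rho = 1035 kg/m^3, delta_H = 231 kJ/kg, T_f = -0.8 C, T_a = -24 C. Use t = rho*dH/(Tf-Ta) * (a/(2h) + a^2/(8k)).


dT = -0.8 - (-24) = 23.2 K
term1 = a/(2h) = 0.174/(2*47) = 0.00185106383
term2 = a^2/(8k) = 0.174^2/(8*1.08) = 0.003504166667
t = rho*dH*1000/dT * (term1 + term2)
t = 1035*231*1000/23.2 * (0.00185106383 + 0.003504166667)
t = 55188 s

55188


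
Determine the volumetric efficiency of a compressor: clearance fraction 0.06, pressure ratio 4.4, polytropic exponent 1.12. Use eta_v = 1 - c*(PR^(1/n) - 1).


PR^(1/n) = 4.4^(1/1.12) = 3.75414738
eta_v = 1 - 0.06 * (3.75414738 - 1)
eta_v = 0.8348

0.8348


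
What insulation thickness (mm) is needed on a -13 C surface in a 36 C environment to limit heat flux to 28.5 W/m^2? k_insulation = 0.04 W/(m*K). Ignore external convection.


dT = 36 - (-13) = 49 K
thickness = k * dT / q_max * 1000
thickness = 0.04 * 49 / 28.5 * 1000
thickness = 68.8 mm

68.8


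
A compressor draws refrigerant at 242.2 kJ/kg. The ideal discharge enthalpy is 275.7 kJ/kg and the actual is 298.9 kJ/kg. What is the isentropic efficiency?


dh_ideal = 275.7 - 242.2 = 33.5 kJ/kg
dh_actual = 298.9 - 242.2 = 56.7 kJ/kg
eta_s = dh_ideal / dh_actual = 33.5 / 56.7
eta_s = 0.5908

0.5908


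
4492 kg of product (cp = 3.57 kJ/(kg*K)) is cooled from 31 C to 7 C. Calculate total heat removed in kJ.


dT = 31 - (7) = 24 K
Q = m * cp * dT = 4492 * 3.57 * 24
Q = 384875 kJ

384875


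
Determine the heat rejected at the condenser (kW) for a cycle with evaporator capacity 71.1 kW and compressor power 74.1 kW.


Q_cond = Q_evap + W
Q_cond = 71.1 + 74.1
Q_cond = 145.2 kW

145.2


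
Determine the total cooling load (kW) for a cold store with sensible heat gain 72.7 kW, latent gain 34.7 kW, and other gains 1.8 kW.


Q_total = Q_s + Q_l + Q_misc
Q_total = 72.7 + 34.7 + 1.8
Q_total = 109.2 kW

109.2


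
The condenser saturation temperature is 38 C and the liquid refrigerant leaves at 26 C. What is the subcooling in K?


Subcooling = T_cond - T_liquid
Subcooling = 38 - 26
Subcooling = 12 K

12


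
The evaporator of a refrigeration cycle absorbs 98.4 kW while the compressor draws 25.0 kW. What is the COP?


COP = Q_evap / W
COP = 98.4 / 25.0
COP = 3.936

3.936


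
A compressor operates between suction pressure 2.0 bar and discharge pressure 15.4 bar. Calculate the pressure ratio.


PR = P_high / P_low
PR = 15.4 / 2.0
PR = 7.7

7.7


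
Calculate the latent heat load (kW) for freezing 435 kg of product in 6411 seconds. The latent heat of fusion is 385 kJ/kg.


Q_lat = m * h_fg / t
Q_lat = 435 * 385 / 6411
Q_lat = 26.12 kW

26.12


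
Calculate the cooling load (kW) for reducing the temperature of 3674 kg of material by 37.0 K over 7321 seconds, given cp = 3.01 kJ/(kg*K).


Q = m * cp * dT / t
Q = 3674 * 3.01 * 37.0 / 7321
Q = 55.89 kW

55.89


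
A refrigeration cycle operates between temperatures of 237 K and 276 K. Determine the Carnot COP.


dT = 276 - 237 = 39 K
COP_carnot = T_cold / dT = 237 / 39
COP_carnot = 6.077

6.077


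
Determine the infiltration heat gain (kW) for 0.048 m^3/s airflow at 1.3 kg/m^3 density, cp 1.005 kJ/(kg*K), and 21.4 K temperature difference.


Q = V_dot * rho * cp * dT
Q = 0.048 * 1.3 * 1.005 * 21.4
Q = 1.342 kW

1.342


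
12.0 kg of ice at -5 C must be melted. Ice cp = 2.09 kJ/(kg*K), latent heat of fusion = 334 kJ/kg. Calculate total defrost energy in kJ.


Sensible heat = cp * dT = 2.09 * 5 = 10.45 kJ/kg
Total per kg = 10.45 + 334 = 344.45 kJ/kg
Q = m * total = 12.0 * 344.45
Q = 4133.4 kJ

4133.4


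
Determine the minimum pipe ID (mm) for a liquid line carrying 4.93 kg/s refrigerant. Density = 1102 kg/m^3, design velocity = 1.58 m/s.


A = m_dot / (rho * v) = 4.93 / (1102 * 1.58) = 0.002831445703 m^2
d = sqrt(4*A/pi) * 1000
d = 60.0 mm

60.0


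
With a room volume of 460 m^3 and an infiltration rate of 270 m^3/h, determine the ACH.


ACH = flow / volume
ACH = 270 / 460
ACH = 0.587

0.587


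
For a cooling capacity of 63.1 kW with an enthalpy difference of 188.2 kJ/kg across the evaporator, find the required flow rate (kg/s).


m_dot = Q / dh
m_dot = 63.1 / 188.2
m_dot = 0.3353 kg/s

0.3353


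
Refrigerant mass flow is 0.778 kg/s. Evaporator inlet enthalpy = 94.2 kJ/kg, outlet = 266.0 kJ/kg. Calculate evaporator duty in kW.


dh = 266.0 - 94.2 = 171.8 kJ/kg
Q_evap = m_dot * dh = 0.778 * 171.8
Q_evap = 133.66 kW

133.66


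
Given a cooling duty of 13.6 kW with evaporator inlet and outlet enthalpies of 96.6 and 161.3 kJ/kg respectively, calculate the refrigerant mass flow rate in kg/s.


dh = 161.3 - 96.6 = 64.7 kJ/kg
m_dot = Q / dh = 13.6 / 64.7 = 0.2102 kg/s

0.2102


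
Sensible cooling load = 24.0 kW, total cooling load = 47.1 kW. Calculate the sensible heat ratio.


SHR = Q_sensible / Q_total
SHR = 24.0 / 47.1
SHR = 0.51

0.51


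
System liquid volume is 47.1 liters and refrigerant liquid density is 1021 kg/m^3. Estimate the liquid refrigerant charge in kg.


Charge = V * rho / 1000
Charge = 47.1 * 1021 / 1000
Charge = 48.09 kg

48.09


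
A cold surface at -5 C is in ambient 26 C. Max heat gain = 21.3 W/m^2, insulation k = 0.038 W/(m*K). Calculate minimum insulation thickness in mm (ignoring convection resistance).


dT = 26 - (-5) = 31 K
thickness = k * dT / q_max * 1000
thickness = 0.038 * 31 / 21.3 * 1000
thickness = 55.3 mm

55.3


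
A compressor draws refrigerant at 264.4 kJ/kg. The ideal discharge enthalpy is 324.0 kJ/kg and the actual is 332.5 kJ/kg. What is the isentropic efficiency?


dh_ideal = 324.0 - 264.4 = 59.6 kJ/kg
dh_actual = 332.5 - 264.4 = 68.1 kJ/kg
eta_s = dh_ideal / dh_actual = 59.6 / 68.1
eta_s = 0.8752

0.8752


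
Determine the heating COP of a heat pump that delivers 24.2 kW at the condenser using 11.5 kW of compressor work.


COP_hp = Q_cond / W
COP_hp = 24.2 / 11.5
COP_hp = 2.104

2.104


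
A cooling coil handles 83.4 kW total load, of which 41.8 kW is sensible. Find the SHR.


SHR = Q_sensible / Q_total
SHR = 41.8 / 83.4
SHR = 0.501

0.501


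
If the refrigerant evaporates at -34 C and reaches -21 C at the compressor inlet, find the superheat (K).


Superheat = T_suction - T_evap
Superheat = -21 - (-34)
Superheat = 13 K

13


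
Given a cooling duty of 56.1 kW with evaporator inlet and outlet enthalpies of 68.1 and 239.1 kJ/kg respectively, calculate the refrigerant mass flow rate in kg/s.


dh = 239.1 - 68.1 = 171.0 kJ/kg
m_dot = Q / dh = 56.1 / 171.0 = 0.3281 kg/s

0.3281


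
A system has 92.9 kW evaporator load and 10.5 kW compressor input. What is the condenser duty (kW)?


Q_cond = Q_evap + W
Q_cond = 92.9 + 10.5
Q_cond = 103.4 kW

103.4


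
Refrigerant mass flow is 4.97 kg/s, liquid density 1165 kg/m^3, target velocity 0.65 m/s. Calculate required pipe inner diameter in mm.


A = m_dot / (rho * v) = 4.97 / (1165 * 0.65) = 0.006563222186 m^2
d = sqrt(4*A/pi) * 1000
d = 91.4 mm

91.4


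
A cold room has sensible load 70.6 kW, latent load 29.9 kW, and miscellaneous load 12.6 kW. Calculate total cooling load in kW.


Q_total = Q_s + Q_l + Q_misc
Q_total = 70.6 + 29.9 + 12.6
Q_total = 113.1 kW

113.1


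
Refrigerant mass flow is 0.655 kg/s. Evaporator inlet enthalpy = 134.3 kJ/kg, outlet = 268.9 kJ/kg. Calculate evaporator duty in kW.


dh = 268.9 - 134.3 = 134.6 kJ/kg
Q_evap = m_dot * dh = 0.655 * 134.6
Q_evap = 88.16 kW

88.16


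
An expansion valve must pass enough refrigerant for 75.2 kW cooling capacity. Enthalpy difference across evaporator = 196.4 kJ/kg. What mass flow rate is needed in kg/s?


m_dot = Q / dh
m_dot = 75.2 / 196.4
m_dot = 0.3829 kg/s

0.3829


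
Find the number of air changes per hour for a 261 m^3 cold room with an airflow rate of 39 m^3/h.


ACH = flow / volume
ACH = 39 / 261
ACH = 0.149

0.149


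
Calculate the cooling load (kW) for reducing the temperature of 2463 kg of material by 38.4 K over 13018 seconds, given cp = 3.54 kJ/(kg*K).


Q = m * cp * dT / t
Q = 2463 * 3.54 * 38.4 / 13018
Q = 25.719 kW

25.719


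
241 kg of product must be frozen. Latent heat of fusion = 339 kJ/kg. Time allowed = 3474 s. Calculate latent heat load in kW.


Q_lat = m * h_fg / t
Q_lat = 241 * 339 / 3474
Q_lat = 23.52 kW

23.52


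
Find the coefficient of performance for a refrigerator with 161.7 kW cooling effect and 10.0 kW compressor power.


COP = Q_evap / W
COP = 161.7 / 10.0
COP = 16.17

16.17


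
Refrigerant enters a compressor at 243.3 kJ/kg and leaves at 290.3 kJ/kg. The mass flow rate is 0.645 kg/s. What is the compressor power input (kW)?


dh = 290.3 - 243.3 = 47.0 kJ/kg
W = m_dot * dh = 0.645 * 47.0 = 30.32 kW

30.32


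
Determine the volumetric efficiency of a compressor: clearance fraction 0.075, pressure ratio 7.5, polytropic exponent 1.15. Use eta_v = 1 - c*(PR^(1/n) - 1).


PR^(1/n) = 7.5^(1/1.15) = 5.76663997
eta_v = 1 - 0.075 * (5.76663997 - 1)
eta_v = 0.6425

0.6425


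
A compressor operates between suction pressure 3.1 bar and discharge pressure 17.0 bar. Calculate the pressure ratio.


PR = P_high / P_low
PR = 17.0 / 3.1
PR = 5.484

5.484


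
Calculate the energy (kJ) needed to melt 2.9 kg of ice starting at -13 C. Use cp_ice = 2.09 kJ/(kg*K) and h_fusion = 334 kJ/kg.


Sensible heat = cp * dT = 2.09 * 13 = 27.17 kJ/kg
Total per kg = 27.17 + 334 = 361.17 kJ/kg
Q = m * total = 2.9 * 361.17
Q = 1047.4 kJ

1047.4


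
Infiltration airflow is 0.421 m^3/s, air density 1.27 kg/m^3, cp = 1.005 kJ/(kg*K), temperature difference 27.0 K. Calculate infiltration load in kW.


Q = V_dot * rho * cp * dT
Q = 0.421 * 1.27 * 1.005 * 27.0
Q = 14.508 kW

14.508


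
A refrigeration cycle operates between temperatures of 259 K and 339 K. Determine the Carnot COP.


dT = 339 - 259 = 80 K
COP_carnot = T_cold / dT = 259 / 80
COP_carnot = 3.238

3.238


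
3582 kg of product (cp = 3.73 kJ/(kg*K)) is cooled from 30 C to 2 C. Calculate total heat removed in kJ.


dT = 30 - (2) = 28 K
Q = m * cp * dT = 3582 * 3.73 * 28
Q = 374104 kJ

374104


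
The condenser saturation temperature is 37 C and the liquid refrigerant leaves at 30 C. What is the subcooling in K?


Subcooling = T_cond - T_liquid
Subcooling = 37 - 30
Subcooling = 7 K

7


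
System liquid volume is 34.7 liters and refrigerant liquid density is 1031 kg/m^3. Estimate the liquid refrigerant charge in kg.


Charge = V * rho / 1000
Charge = 34.7 * 1031 / 1000
Charge = 35.78 kg

35.78


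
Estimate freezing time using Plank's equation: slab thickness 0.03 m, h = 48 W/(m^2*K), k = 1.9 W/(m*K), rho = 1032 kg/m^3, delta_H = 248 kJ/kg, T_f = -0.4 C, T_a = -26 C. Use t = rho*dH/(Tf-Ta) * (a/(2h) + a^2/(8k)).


dT = -0.4 - (-26) = 25.6 K
term1 = a/(2h) = 0.03/(2*48) = 0.0003125
term2 = a^2/(8k) = 0.03^2/(8*1.9) = 0.00005921052632
t = rho*dH*1000/dT * (term1 + term2)
t = 1032*248*1000/25.6 * (0.0003125 + 0.00005921052632)
t = 3716 s

3716


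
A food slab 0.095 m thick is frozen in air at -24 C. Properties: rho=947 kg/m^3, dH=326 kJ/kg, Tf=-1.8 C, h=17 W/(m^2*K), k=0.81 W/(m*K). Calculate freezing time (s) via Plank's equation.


dT = -1.8 - (-24) = 22.2 K
term1 = a/(2h) = 0.095/(2*17) = 0.002794117647
term2 = a^2/(8k) = 0.095^2/(8*0.81) = 0.001392746914
t = rho*dH*1000/dT * (term1 + term2)
t = 947*326*1000/22.2 * (0.002794117647 + 0.001392746914)
t = 58224 s

58224


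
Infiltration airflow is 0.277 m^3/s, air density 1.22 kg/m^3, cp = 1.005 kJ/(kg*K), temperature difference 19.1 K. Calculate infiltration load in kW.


Q = V_dot * rho * cp * dT
Q = 0.277 * 1.22 * 1.005 * 19.1
Q = 6.487 kW

6.487


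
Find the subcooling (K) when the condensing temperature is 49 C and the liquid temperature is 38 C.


Subcooling = T_cond - T_liquid
Subcooling = 49 - 38
Subcooling = 11 K

11


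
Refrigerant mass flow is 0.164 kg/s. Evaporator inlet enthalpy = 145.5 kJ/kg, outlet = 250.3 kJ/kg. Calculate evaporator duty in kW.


dh = 250.3 - 145.5 = 104.8 kJ/kg
Q_evap = m_dot * dh = 0.164 * 104.8
Q_evap = 17.19 kW

17.19


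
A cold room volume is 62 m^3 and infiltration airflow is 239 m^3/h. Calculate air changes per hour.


ACH = flow / volume
ACH = 239 / 62
ACH = 3.855

3.855


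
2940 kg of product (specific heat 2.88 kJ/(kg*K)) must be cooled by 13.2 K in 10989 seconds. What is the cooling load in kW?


Q = m * cp * dT / t
Q = 2940 * 2.88 * 13.2 / 10989
Q = 10.171 kW

10.171
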